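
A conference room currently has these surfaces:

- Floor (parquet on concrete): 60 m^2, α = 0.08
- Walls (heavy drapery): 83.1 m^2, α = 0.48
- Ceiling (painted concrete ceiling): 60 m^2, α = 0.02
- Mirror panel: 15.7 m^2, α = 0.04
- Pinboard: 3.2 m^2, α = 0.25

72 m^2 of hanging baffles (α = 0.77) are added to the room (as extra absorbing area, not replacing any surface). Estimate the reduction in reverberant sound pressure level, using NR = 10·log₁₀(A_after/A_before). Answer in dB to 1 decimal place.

Total absorption A_before = 60×0.08 + 83.1×0.48 + 60×0.02 + 15.7×0.04 + 3.2×0.25
  = 4.800 + 39.888 + 1.200 + 0.628 + 0.800 = 47.316 m^2 sabins.
Added absorption = 72 × 0.77 = 55.440 sabins.
New total A_after = 102.756 sabins.
NR = 10·log₁₀(102.756/47.316) = 3.4 dB.

3.4 dB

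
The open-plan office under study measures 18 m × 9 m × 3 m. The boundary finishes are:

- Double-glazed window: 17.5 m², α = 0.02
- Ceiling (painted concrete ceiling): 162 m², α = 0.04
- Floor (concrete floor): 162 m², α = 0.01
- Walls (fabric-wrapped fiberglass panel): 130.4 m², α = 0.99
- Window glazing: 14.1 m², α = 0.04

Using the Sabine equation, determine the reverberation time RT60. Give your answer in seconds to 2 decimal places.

Summing Sᵢαᵢ: 0.350 + 6.480 + 1.620 + 129.096 + 0.564 → A = 138.110 sabins.
Volume V = 18 × 9 × 3 = 486 m³.
RT60 = 0.161 · V / A = 0.161 × 486 / 138.110 = 0.57 s.

0.57 seconds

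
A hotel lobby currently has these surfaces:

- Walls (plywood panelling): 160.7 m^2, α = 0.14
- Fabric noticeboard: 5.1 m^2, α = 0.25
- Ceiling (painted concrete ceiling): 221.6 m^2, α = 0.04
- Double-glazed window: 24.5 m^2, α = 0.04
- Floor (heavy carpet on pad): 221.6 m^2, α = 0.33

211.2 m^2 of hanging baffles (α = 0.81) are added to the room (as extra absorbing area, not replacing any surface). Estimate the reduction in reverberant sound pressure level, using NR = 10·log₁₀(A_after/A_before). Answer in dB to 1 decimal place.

4.2 dB

Equivalent absorption area: A_before = 160.7·0.14 + 5.1·0.25 + 221.6·0.04 + 24.5·0.04 + 221.6·0.33 = 106.745 m^2.
Treatment contributes 211.2·0.81 = 171.072 sabins.
A_after = 106.745 + 171.072 = 277.817 sabins.
NR = 10·log₁₀(277.817/106.745) = 4.2 dB.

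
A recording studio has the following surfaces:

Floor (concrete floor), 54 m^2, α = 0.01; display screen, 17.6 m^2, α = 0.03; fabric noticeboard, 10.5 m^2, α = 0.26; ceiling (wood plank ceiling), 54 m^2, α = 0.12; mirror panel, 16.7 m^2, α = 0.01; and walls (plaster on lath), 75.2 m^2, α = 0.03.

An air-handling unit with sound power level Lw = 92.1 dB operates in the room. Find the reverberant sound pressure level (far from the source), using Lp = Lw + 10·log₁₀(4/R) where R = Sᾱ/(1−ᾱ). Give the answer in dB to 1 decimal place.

Σ(Sᵢαᵢ) = 54×0.01 + 17.6×0.03 + 10.5×0.26 + 54×0.12 + 16.7×0.01 + 75.2×0.03 = 12.701; total area S = 228.0 m^2.
ᾱ = 12.701/228.0 = 0.0557; R = Sᾱ/(1−ᾱ) = 12.701/(1−0.0557) = 13.450 m^2.
Lp = Lw + 10 log₁₀(4/R) = 92.1 -5.27 = 86.8 dB.

86.8 dB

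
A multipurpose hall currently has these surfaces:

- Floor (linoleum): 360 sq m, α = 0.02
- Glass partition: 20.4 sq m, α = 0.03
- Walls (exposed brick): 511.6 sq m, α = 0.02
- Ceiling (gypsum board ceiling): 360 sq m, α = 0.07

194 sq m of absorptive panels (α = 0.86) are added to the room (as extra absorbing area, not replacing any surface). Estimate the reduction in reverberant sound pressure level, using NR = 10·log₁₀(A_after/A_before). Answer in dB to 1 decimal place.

A_before = Σ Sᵢαᵢ = 360*0.02 + 20.4*0.03 + 511.6*0.02 + 360*0.07 = 43.244 sabins.
Added absorption = 194 × 0.86 = 166.840 sabins.
A_after = 43.244 + 166.840 = 210.084 sabins.
NR = 10·log₁₀(210.084/43.244) = 6.9 dB.

6.9 dB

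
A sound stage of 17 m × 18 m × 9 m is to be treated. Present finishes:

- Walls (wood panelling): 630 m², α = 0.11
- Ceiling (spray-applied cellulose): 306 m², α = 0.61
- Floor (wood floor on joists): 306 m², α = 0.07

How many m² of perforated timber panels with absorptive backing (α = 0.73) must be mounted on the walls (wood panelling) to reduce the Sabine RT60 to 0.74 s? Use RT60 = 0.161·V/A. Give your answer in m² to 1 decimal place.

A₁ = Σ Sᵢαᵢ = 630*0.11 + 306*0.61 + 306*0.07 = 277.380 sabins.
V = 2754 m³. Target absorption A₂ = 0.161 × 2754 / 0.74 = 599.181 sabins.
ΔA needed = 599.181 − 277.380 = 321.801 sabins.
Each m² of panel replacing the walls (wood panelling) adds (0.73 − 0.11) = 0.62 sabins.
Panel area = 321.801 / 0.62 = 519.0 m².

519.0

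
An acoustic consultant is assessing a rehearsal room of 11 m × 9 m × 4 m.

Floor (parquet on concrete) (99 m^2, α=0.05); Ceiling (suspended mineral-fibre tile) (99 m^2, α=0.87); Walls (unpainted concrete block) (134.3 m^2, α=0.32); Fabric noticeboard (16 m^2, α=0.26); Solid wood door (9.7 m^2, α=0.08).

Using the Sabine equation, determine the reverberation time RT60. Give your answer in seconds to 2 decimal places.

Equivalent absorption area: A = 99·0.05 + 99·0.87 + 134.3·0.32 + 16·0.26 + 9.7·0.08 = 138.992 m^2.
Volume V = 11 × 9 × 4 = 396 m³.
T = 0.161 V/A = 0.161·396/138.992 = 0.46 s.

0.46 s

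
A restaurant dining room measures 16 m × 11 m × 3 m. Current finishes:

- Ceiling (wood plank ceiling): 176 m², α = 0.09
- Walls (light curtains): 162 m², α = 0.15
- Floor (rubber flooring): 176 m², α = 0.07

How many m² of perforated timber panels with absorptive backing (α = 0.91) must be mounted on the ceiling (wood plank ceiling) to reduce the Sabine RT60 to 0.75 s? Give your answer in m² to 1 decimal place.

Equivalent absorption area: A₁ = 176×0.09 + 162×0.15 + 176×0.07 = 52.460 m².
Required A₂ = 0.161·528/0.75 = 113.344 sabins.
Absorption to add: 113.344 − 52.460 = 60.884 sabins.
Net gain per m²: Δα = 0.91 − 0.09 = 0.82.
Area = ΔA/Δα = 60.884/0.82 = 74.2 m².

74.2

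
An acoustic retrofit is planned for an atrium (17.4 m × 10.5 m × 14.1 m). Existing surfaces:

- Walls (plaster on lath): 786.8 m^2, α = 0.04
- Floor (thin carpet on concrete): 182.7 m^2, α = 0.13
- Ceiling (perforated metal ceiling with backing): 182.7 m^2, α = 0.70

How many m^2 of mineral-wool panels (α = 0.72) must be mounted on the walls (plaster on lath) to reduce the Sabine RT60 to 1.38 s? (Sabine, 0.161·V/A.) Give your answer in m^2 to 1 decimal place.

Summing Sᵢαᵢ: 31.472 + 23.751 + 127.890 → A₁ = 183.113 sabins.
V = 2576.07 m³. Target absorption A₂ = 0.161 × 2576.07 / 1.38 = 300.542 sabins.
Absorption to add: 300.542 − 183.113 = 117.429 sabins.
Net gain per m^2: Δα = 0.72 − 0.04 = 0.68.
Area = ΔA/Δα = 117.429/0.68 = 172.7 m^2.

172.7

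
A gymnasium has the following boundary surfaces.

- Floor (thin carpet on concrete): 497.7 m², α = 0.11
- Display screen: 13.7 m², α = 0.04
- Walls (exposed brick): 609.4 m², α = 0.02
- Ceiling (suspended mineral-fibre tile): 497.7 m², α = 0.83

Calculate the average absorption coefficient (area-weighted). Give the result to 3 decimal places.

0.297

Total surface area S = 1618.5 m².
A = 497.7·0.11 + 13.7·0.04 + 609.4·0.02 + 497.7·0.83 = 480.574 sabins.
ᾱ = A/S = 0.297.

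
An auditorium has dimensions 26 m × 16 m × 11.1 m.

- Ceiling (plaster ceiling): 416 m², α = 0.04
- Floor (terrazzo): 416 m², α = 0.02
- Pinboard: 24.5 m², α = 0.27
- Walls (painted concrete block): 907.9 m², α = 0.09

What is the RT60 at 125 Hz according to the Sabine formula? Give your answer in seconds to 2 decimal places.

6.56 sec

A = Σ Sᵢαᵢ = 416*0.04 + 416*0.02 + 24.5*0.27 + 907.9*0.09 = 113.286 sabins.
V = 26·16·11.1 = 4617.6 m³.
T = 0.161 V/A = 0.161·4617.6/113.286 = 6.56 s.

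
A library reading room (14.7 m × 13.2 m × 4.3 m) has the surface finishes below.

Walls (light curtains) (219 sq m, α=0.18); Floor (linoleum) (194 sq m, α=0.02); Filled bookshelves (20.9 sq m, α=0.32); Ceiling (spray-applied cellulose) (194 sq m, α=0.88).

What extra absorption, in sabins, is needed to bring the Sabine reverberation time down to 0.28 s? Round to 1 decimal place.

259.1 sabins

Summing Sᵢαᵢ: 39.420 + 3.880 + 6.688 + 170.720 → A₁ = 220.708 sabins.
V = 834.372 m³. Required absorption A₂ = 0.161 × 834.372 / 0.28 = 479.764 sabins.
Shortfall: 479.764 − 220.708 = 259.1 sabins.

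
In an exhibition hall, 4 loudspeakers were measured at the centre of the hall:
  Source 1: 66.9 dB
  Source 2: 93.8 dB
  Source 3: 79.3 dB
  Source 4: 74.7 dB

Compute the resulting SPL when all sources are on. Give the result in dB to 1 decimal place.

94.0 dB

Σ 10^(Lᵢ/10) = 2.518e+09.
L_total = 10·log₁₀(2.518e+09) = 94.0 dB.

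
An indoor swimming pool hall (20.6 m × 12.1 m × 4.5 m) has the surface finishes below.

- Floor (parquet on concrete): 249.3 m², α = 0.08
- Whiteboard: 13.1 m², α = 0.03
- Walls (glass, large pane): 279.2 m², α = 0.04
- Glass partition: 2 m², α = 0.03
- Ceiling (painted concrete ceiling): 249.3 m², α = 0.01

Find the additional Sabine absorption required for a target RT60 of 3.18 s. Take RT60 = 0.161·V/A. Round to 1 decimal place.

A₁ = Σ Sᵢαᵢ = 249.3*0.08 + 13.1*0.03 + 279.2*0.04 + 2*0.03 + 249.3*0.01 = 34.058 sabins.
Target A₂ = 0.161·1121.67/3.18 = 56.789 sabins (V = 1121.67 m³).
Shortfall: 56.789 − 34.058 = 22.7 sabins.

22.7 sabins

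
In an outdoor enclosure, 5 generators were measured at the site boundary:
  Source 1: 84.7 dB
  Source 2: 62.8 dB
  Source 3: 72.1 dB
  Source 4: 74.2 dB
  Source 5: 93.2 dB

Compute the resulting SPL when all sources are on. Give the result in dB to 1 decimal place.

Σ 10^(Lᵢ/10) = 2.429e+09.
L_total = 10·log₁₀(2.429e+09) = 93.9 dB.

93.9 dB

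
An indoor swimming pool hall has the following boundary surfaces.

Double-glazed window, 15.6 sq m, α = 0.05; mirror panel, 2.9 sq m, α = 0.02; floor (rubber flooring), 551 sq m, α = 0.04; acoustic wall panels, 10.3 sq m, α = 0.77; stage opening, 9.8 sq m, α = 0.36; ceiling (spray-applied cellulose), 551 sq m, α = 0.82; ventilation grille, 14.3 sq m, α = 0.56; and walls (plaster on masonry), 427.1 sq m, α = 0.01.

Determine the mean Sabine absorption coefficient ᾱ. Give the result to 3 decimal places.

S = Σ Sᵢ = 15.6 + 2.9 + 551 + 10.3 + 9.8 + 551 + 14.3 + 427.1 = 1582.0 sq m.
Σ(Sᵢαᵢ) = 15.6·0.05 + 2.9·0.02 + 551·0.04 + 10.3·0.77 + 9.8·0.36 + 551·0.82 + 14.3·0.56 + 427.1·0.01 = 498.436.
ᾱ = 498.436 / 1582.0 = 0.315.

0.315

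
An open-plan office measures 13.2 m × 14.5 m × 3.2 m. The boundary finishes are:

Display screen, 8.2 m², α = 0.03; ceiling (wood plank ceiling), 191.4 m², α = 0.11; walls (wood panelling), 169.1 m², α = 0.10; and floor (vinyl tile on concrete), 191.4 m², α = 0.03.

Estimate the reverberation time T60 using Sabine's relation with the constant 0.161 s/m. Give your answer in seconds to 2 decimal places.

2.24 s

Total absorption A = 8.2·0.03 + 191.4·0.11 + 169.1·0.10 + 191.4·0.03
  = 0.246 + 21.054 + 16.910 + 5.742 = 43.952 m² sabins.
Volume V = 13.2 × 14.5 × 3.2 = 612.48 m³.
RT60 = 0.161 · V / A = 0.161 × 612.48 / 43.952 = 2.24 s.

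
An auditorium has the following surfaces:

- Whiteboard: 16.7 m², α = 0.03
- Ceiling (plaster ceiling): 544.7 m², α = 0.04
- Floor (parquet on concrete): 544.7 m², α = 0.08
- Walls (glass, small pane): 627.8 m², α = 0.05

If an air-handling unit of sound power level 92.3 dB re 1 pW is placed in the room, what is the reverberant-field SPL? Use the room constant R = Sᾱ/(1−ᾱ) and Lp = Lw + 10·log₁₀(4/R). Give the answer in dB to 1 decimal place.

A = 97.255 sabins; S = 1733.9 m².
ᾱ = 0.0561, so room constant R = A/(1−ᾱ) = 103.035 m².
Lp = 92.3 + 10·log₁₀(4/103.035) = 92.3 + (-14.11) = 78.2 dB.

78.2 dB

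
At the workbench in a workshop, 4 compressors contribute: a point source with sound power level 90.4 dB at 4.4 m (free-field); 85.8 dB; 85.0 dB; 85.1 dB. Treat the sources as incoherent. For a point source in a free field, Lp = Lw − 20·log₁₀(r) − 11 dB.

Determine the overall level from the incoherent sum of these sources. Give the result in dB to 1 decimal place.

90.1 dB

Source at 4.4 m: Lp = 90.4 − 20·log₁₀(4.4) − 11 = 66.5 dB.
Σ 10^(Lᵢ/10) = 1.024e+09.
L_total = 10·log₁₀(1.024e+09) = 90.1 dB.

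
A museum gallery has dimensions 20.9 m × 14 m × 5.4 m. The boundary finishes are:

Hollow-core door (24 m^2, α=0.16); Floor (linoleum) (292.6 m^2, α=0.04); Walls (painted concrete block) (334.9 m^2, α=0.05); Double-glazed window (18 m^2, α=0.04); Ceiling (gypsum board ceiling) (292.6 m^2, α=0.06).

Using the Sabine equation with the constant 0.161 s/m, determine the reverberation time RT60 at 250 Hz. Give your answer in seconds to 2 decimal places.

5.03 s

Equivalent absorption area: A = 24×0.16 + 292.6×0.04 + 334.9×0.05 + 18×0.04 + 292.6×0.06 = 50.565 m^2.
V = 20.9·14·5.4 = 1580.04 m³.
T = 0.161 V/A = 0.161·1580.04/50.565 = 5.03 s.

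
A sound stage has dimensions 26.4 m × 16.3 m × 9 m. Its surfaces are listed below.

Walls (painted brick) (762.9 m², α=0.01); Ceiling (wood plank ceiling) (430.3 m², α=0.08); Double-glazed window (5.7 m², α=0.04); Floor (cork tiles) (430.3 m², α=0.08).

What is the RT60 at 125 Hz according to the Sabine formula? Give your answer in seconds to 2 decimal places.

8.13 s

Equivalent absorption area: A = 762.9×0.01 + 430.3×0.08 + 5.7×0.04 + 430.3×0.08 = 76.705 m².
V = 26.4·16.3·9 = 3872.88 m³.
T = 0.161 V/A = 0.161·3872.88/76.705 = 8.13 s.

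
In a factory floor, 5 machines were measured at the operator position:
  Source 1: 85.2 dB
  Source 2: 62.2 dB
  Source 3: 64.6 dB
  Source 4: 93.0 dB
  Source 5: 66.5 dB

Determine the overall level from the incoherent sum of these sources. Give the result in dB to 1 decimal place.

93.7 dB

Converting to relative power and adding: 10^(85.2/10) + 10^(62.2/10) + 10^(64.6/10) + 10^(93.0/10) + 10^(66.5/10) = 2.335e+09.
Combined level = 10 log₁₀(2.335e+09) = 93.7 dB.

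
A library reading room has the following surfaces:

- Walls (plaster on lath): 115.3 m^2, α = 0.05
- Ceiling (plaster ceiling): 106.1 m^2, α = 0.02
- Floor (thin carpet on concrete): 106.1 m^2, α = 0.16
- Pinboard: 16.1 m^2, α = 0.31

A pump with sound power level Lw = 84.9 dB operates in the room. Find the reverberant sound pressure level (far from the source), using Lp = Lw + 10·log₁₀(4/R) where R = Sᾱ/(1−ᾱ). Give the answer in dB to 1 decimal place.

75.8 dB

Σ(Sᵢαᵢ) = 115.3·0.05 + 106.1·0.02 + 106.1·0.16 + 16.1·0.31 = 29.854; total area S = 343.6 m^2.
ᾱ = 29.854/343.6 = 0.0869; R = Sᾱ/(1−ᾱ) = 29.854/(1−0.0869) = 32.695 m^2.
Lp = Lw + 10 log₁₀(4/R) = 84.9 -9.12 = 75.8 dB.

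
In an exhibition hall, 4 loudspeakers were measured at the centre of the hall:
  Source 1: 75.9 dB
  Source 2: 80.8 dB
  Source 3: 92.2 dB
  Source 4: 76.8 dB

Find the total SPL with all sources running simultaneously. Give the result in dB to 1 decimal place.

Σ 10^(Lᵢ/10) = 1.867e+09.
L_total = 10·log₁₀(1.867e+09) = 92.7 dB.

92.7 dB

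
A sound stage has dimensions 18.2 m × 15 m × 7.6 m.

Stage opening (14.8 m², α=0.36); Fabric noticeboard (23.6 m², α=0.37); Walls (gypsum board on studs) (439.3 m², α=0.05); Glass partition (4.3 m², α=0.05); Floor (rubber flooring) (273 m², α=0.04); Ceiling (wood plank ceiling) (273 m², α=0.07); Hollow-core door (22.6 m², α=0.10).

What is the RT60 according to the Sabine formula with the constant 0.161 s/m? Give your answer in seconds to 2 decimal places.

4.87 s

Summing Sᵢαᵢ: 5.328 + 8.732 + 21.965 + 0.215 + 10.920 + 19.110 + 2.260 → A = 68.530 sabins.
Volume V = 18.2 × 15 × 7.6 = 2074.8 m³.
RT60 = 0.161 · V / A = 0.161 × 2074.8 / 68.530 = 4.87 s.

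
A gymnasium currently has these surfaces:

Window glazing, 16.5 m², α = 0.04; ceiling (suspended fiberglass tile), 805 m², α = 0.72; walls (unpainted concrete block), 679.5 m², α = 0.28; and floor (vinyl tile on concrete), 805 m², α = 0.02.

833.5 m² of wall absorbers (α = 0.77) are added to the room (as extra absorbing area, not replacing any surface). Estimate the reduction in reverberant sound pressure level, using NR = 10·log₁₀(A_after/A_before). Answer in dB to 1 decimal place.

2.6 dB

A_before = Σ Sᵢαᵢ = 16.5×0.04 + 805×0.72 + 679.5×0.28 + 805×0.02 = 786.620 sabins.
Treatment contributes 833.5·0.77 = 641.795 sabins.
New total A_after = 1428.415 sabins.
NR = 10·log₁₀(1428.415/786.620) = 2.6 dB.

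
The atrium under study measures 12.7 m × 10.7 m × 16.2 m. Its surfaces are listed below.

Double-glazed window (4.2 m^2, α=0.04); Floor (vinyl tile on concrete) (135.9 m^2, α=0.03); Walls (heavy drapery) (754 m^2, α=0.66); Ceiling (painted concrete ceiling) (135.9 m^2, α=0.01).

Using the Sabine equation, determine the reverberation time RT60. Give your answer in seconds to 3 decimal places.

Total absorption A = 4.2×0.04 + 135.9×0.03 + 754×0.66 + 135.9×0.01
  = 0.168 + 4.077 + 497.640 + 1.359 = 503.244 m^2 sabins.
Volume V = 12.7 × 10.7 × 16.2 = 2201.418 m³.
RT60 = 0.161 · V / A = 0.161 × 2201.418 / 503.244 = 0.704 s.

0.704 s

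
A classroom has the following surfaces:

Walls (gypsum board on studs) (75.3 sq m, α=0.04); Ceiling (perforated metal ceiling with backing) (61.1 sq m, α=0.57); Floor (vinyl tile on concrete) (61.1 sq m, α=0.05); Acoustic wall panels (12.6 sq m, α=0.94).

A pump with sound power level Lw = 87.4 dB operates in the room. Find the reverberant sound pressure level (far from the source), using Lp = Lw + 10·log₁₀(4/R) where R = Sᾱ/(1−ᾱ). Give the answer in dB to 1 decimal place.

74.9 dB

A = 52.738 sabins; S = 210.1 sq m.
ᾱ = 52.738/210.1 = 0.2510; R = Sᾱ/(1−ᾱ) = 52.738/(1−0.2510) = 70.411 sq m.
Lp = Lw + 10 log₁₀(4/R) = 87.4 -12.46 = 74.9 dB.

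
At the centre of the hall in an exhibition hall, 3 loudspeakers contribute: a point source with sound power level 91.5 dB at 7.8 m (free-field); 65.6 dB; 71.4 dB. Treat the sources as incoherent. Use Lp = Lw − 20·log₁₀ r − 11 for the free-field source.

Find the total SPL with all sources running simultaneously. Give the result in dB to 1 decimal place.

72.9 dB

Source at 7.8 m: Lp = 91.5 − 20·log₁₀(7.8) − 11 = 62.7 dB.
Converting to relative power and adding: 10^(62.7/10) + 10^(65.6/10) + 10^(71.4/10) = 1.93e+07.
Back to dB: 10·log₁₀ Σ = 72.9 dB.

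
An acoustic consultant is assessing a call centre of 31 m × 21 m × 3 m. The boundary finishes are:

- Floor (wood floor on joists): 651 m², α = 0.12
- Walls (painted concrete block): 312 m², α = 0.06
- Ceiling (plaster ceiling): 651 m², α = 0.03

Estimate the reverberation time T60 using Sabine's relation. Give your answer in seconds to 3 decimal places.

A = Σ Sᵢαᵢ = 651·0.12 + 312·0.06 + 651·0.03 = 116.370 sabins.
Room volume: 1953 m³.
T = 0.161 V/A = 0.161·1953/116.370 = 2.702 s.

2.702 s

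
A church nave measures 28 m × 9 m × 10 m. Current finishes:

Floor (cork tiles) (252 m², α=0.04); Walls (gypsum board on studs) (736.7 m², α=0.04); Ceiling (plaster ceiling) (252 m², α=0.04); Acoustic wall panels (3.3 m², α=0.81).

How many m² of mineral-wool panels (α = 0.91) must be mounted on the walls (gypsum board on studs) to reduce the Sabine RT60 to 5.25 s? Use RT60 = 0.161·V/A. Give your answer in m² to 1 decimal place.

Total absorption A₁ = 252*0.04 + 736.7*0.04 + 252*0.04 + 3.3*0.81
  = 10.080 + 29.468 + 10.080 + 2.673 = 52.301 m² sabins.
Required A₂ = 0.161·2520/5.25 = 77.280 sabins.
Absorption to add: 77.280 − 52.301 = 24.979 sabins.
Net gain per m²: Δα = 0.91 − 0.04 = 0.87.
Panel area = 24.979 / 0.87 = 28.7 m².

28.7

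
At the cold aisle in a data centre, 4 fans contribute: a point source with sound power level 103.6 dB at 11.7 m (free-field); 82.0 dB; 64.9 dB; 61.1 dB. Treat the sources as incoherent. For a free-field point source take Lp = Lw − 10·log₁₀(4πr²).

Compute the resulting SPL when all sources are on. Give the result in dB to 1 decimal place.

Source at 11.7 m: Lp = 103.6 − 10·log₁₀(4π·11.7²) = 103.6 − 10·log₁₀(1720.210) = 71.2 dB.
Σ 10^(Lᵢ/10) = 1.761e+08.
L_total = 10·log₁₀(1.761e+08) = 82.5 dB.

82.5 dB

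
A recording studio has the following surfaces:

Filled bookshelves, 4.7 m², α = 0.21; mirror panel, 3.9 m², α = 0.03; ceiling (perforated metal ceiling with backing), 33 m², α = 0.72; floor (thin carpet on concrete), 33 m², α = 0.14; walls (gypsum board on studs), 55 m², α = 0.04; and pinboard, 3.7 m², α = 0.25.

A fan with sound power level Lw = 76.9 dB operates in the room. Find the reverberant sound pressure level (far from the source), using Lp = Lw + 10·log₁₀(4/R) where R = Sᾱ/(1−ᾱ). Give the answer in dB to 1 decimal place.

66.6 dB

Σ(Sᵢαᵢ) = 4.7·0.21 + 3.9·0.03 + 33·0.72 + 33·0.14 + 55·0.04 + 3.7·0.25 = 32.609; total area S = 133.3 m².
ᾱ = 0.2446, so room constant R = A/(1−ᾱ) = 43.168 m².
Lp = Lw + 10 log₁₀(4/R) = 76.9 -10.33 = 66.6 dB.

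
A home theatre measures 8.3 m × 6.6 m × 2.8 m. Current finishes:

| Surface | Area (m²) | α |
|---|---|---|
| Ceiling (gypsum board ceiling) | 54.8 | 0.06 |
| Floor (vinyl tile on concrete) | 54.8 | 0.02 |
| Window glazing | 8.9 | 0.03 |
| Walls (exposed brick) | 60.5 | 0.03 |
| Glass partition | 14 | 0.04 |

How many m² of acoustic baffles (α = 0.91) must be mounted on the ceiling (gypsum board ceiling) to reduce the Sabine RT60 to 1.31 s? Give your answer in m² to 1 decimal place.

Equivalent absorption area: A₁ = 54.8·0.06 + 54.8·0.02 + 8.9·0.03 + 60.5·0.03 + 14·0.04 = 7.026 m².
V = 153.384 m³. Target absorption A₂ = 0.161 × 153.384 / 1.31 = 18.851 sabins.
ΔA needed = 18.851 − 7.026 = 11.825 sabins.
Net gain per m²: Δα = 0.91 − 0.06 = 0.85.
Panel area = 11.825 / 0.85 = 13.9 m².

13.9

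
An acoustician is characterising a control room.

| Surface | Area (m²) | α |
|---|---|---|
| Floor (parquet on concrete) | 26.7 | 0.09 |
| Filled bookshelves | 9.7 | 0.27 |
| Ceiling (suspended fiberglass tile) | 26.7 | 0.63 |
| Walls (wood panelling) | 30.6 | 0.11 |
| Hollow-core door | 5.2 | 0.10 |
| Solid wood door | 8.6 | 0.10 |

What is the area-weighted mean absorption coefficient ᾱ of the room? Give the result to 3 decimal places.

0.247

S = Σ Sᵢ = 26.7 + 9.7 + 26.7 + 30.6 + 5.2 + 8.6 = 107.5 m².
Σ(Sᵢαᵢ) = 26.7·0.09 + 9.7·0.27 + 26.7·0.63 + 30.6·0.11 + 5.2·0.10 + 8.6·0.10 = 26.589.
ᾱ = A/S = 0.247.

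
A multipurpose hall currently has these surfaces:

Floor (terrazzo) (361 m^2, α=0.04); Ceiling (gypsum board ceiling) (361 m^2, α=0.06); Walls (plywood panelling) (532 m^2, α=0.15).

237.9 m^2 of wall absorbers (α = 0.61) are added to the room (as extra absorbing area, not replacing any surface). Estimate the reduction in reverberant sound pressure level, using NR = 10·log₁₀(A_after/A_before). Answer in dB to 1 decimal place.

3.5 dB

Equivalent absorption area: A_before = 361×0.04 + 361×0.06 + 532×0.15 = 115.900 m^2.
Treatment contributes 237.9·0.61 = 145.119 sabins.
New total A_after = 261.019 sabins.
Reduction = 10 log₁₀(A_after/A_before) = 10 log₁₀(2.2521) = 3.5 dB.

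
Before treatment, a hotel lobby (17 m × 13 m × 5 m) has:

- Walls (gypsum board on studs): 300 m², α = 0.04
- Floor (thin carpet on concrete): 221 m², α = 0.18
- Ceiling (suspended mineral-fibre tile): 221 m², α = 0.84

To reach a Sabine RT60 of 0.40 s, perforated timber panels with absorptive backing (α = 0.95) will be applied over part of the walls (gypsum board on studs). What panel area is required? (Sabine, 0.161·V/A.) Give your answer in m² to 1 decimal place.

Total absorption A₁ = 300×0.04 + 221×0.18 + 221×0.84
  = 12.000 + 39.780 + 185.640 = 237.420 m² sabins.
V = 1105 m³. Target absorption A₂ = 0.161 × 1105 / 0.40 = 444.762 sabins.
Absorption to add: 444.762 − 237.420 = 207.343 sabins.
Net gain per m²: Δα = 0.95 − 0.04 = 0.91.
Area = ΔA/Δα = 207.343/0.91 = 227.8 m².

227.8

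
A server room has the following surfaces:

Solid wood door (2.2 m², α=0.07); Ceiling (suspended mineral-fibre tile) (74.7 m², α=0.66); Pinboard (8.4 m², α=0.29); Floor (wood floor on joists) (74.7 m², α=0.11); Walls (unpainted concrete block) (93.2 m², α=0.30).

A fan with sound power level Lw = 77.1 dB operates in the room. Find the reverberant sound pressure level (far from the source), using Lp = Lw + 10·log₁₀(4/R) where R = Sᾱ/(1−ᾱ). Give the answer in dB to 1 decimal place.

Σ(Sᵢαᵢ) = 2.2·0.07 + 74.7·0.66 + 8.4·0.29 + 74.7·0.11 + 93.2·0.30 = 88.069; total area S = 253.2 m².
ᾱ = 88.069/253.2 = 0.3478; R = Sᾱ/(1−ᾱ) = 88.069/(1−0.3478) = 135.034 m².
Lp = Lw + 10 log₁₀(4/R) = 77.1 -15.28 = 61.8 dB.

61.8 dB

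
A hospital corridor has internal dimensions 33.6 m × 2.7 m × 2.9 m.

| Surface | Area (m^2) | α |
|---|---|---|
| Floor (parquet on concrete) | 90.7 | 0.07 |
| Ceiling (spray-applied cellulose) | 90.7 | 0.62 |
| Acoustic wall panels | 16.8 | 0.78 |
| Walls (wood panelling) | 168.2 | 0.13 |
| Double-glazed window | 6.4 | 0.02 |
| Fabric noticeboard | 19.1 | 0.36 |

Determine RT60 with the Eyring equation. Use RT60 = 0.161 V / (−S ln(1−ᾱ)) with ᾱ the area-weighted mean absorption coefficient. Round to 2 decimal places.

0.35 sec

Total surface area S = 90.7 + 90.7 + 16.8 + 168.2 + 6.4 + 19.1 = 391.9 m^2.
Absorption A = 90.7×0.07 + 90.7×0.62 + 16.8×0.78 + 168.2×0.13 + 6.4×0.02 + 19.1×0.36 = 104.557 sabins.
ᾱ = 104.557 / 391.9 = 0.2668.
−S·ln(1−ᾱ) = −391.9 × ln(1 − 0.2668) = 121.621.
V = 33.6 × 2.7 × 2.9 = 263.088 m³.
RT60 = 0.161 × 263.088 / 121.621 = 0.35 s.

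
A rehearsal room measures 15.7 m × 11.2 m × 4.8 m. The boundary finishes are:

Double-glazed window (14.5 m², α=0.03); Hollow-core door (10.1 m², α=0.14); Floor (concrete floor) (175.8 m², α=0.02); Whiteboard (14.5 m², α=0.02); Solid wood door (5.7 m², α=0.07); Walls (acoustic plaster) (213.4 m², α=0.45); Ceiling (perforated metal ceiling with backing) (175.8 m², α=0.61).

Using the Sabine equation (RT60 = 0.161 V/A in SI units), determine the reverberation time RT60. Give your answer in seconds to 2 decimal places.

A = Σ Sᵢαᵢ = 14.5×0.03 + 10.1×0.14 + 175.8×0.02 + 14.5×0.02 + 5.7×0.07 + 213.4×0.45 + 175.8×0.61 = 209.322 sabins.
Volume V = 15.7 × 11.2 × 4.8 = 844.032 m³.
T = 0.161 V/A = 0.161·844.032/209.322 = 0.65 s.

0.65 sec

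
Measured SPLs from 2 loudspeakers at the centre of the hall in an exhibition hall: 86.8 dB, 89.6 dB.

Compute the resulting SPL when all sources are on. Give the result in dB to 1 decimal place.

Sum in the linear (power) domain: Σ 10^(Lᵢ/10) = 10^(86.8/10) + 10^(89.6/10) = 1.391e+09.
Combined level = 10 log₁₀(1.391e+09) = 91.4 dB.

91.4 dB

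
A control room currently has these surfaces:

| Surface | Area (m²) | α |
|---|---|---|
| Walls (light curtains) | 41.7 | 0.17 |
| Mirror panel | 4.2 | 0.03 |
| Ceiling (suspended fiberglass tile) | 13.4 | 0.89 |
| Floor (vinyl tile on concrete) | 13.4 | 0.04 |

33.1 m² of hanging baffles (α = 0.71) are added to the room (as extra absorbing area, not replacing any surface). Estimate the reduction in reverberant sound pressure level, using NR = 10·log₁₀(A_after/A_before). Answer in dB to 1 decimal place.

3.4 dB

Summing Sᵢαᵢ: 7.089 + 0.126 + 11.926 + 0.536 → A_before = 19.677 sabins.
Treatment contributes 33.1·0.71 = 23.501 sabins.
New total A_after = 43.178 sabins.
NR = 10·log₁₀(43.178/19.677) = 3.4 dB.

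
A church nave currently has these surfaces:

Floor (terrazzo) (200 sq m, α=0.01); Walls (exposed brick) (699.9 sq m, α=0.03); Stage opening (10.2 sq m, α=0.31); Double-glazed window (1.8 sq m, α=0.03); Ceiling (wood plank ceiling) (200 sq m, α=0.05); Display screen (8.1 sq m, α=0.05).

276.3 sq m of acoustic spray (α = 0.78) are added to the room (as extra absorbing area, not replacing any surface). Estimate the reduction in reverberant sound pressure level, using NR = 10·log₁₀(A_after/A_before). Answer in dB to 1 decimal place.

8.4 dB

Total absorption A_before = 200×0.01 + 699.9×0.03 + 10.2×0.31 + 1.8×0.03 + 200×0.05 + 8.1×0.05
  = 2.000 + 20.997 + 3.162 + 0.054 + 10.000 + 0.405 = 36.618 sq m sabins.
Treatment contributes 276.3·0.78 = 215.514 sabins.
A_after = 36.618 + 215.514 = 252.132 sabins.
NR = 10·log₁₀(252.132/36.618) = 8.4 dB.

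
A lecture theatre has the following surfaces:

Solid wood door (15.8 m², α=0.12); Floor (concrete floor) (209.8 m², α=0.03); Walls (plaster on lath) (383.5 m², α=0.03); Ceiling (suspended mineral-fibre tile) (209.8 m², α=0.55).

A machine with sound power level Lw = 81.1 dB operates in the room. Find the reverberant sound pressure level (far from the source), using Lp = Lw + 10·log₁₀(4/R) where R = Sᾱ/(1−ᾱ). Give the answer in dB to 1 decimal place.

65.0 dB

Σ(Sᵢαᵢ) = 15.8·0.12 + 209.8·0.03 + 383.5·0.03 + 209.8·0.55 = 135.085; total area S = 818.9 m².
ᾱ = 135.085/818.9 = 0.1650; R = Sᾱ/(1−ᾱ) = 135.085/(1−0.1650) = 161.778 m².
Lp = 81.1 + 10·log₁₀(4/161.778) = 81.1 + (-16.07) = 65.0 dB.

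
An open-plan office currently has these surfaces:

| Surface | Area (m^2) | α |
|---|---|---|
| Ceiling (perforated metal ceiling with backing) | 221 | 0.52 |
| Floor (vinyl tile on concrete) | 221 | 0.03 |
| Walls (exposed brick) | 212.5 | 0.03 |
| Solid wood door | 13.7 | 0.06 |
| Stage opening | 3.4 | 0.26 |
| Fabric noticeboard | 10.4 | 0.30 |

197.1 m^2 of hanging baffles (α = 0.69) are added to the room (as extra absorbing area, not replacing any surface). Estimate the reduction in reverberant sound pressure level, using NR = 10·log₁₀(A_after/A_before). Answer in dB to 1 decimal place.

Equivalent absorption area: A_before = 221·0.52 + 221·0.03 + 212.5·0.03 + 13.7·0.06 + 3.4·0.26 + 10.4·0.30 = 132.751 m^2.
Treatment contributes 197.1·0.69 = 135.999 sabins.
New total A_after = 268.750 sabins.
Reduction = 10 log₁₀(A_after/A_before) = 10 log₁₀(2.0245) = 3.1 dB.

3.1 dB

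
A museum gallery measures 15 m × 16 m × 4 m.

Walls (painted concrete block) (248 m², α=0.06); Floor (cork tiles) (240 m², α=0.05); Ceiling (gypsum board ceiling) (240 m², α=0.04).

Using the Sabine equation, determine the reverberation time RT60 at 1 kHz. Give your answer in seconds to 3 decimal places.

Summing Sᵢαᵢ: 14.880 + 12.000 + 9.600 → A = 36.480 sabins.
Volume V = 15 × 16 × 4 = 960 m³.
Sabine: RT60 = 0.161 × 960 / 36.480 = 4.237 s.

4.237 seconds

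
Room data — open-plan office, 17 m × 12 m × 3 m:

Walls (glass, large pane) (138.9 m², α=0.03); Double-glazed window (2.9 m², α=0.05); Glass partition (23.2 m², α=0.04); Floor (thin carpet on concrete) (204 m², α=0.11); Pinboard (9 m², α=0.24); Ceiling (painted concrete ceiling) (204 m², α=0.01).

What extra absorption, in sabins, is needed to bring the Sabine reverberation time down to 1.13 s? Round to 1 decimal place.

A₁ = Σ Sᵢαᵢ = 138.9·0.03 + 2.9·0.05 + 23.2·0.04 + 204·0.11 + 9·0.24 + 204·0.01 = 31.880 sabins.
V = 612 m³. Required absorption A₂ = 0.161 × 612 / 1.13 = 87.196 sabins.
Additional absorption ΔA = 87.196 − 31.880 = 55.3 sabins.

55.3 sabins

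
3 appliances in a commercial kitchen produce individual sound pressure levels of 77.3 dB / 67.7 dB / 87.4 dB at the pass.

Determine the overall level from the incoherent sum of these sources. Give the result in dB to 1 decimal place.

Converting to relative power and adding: 10^(77.3/10) + 10^(67.7/10) + 10^(87.4/10) = 6.091e+08.
Back to dB: 10·log₁₀ Σ = 87.8 dB.

87.8 dB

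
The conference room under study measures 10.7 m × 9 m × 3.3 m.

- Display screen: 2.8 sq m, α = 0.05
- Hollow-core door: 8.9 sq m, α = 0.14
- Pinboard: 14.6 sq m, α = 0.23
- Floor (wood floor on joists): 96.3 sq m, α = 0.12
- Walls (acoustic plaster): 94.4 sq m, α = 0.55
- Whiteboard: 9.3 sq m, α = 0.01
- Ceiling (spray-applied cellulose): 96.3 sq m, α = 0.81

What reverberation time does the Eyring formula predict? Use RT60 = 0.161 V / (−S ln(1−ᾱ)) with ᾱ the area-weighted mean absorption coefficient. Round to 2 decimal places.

0.26 s

S = Σ Sᵢ = 322.6 sq m.
Absorption A = 2.8·0.05 + 8.9·0.14 + 14.6·0.23 + 96.3·0.12 + 94.4·0.55 + 9.3·0.01 + 96.3·0.81 = 146.316 sabins.
ᾱ = 146.316 / 322.6 = 0.4536.
−S·ln(1−ᾱ) = −322.6 × ln(1 − 0.4536) = 194.981.
V = 10.7 × 9 × 3.3 = 317.79 m³.
RT60 = 0.161 × 317.79 / 194.981 = 0.26 s.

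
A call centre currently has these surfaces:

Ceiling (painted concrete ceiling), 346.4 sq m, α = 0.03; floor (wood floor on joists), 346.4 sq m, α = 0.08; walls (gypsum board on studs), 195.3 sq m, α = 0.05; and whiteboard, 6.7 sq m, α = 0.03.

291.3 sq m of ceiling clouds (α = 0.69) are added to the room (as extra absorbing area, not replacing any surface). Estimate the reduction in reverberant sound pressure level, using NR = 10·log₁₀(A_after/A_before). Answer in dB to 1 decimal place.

A_before = Σ Sᵢαᵢ = 346.4×0.03 + 346.4×0.08 + 195.3×0.05 + 6.7×0.03 = 48.070 sabins.
Added absorption = 291.3 × 0.69 = 200.997 sabins.
A_after = 48.070 + 200.997 = 249.067 sabins.
NR = 10·log₁₀(249.067/48.070) = 7.1 dB.

7.1 dB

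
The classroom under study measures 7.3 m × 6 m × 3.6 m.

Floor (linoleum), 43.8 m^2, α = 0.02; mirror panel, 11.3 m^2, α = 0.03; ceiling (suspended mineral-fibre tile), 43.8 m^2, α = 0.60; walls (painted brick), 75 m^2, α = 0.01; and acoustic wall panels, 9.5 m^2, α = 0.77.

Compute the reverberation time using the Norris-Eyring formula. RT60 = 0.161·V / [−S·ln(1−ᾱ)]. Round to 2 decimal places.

Total surface area S = 43.8 + 11.3 + 43.8 + 75 + 9.5 = 183.4 m^2.
Absorption A = 43.8·0.02 + 11.3·0.03 + 43.8·0.60 + 75·0.01 + 9.5·0.77 = 35.560 sabins.
Mean coefficient ᾱ = A/S = 0.1939.
−S·ln(1−ᾱ) = −183.4 × ln(1 − 0.1939) = 39.531.
V = 7.3 × 6 × 3.6 = 157.68 m³.
T = 0.161·V/[−S·ln(1−ᾱ)] = 0.161·157.68/39.531 = 0.64 s.

0.64 s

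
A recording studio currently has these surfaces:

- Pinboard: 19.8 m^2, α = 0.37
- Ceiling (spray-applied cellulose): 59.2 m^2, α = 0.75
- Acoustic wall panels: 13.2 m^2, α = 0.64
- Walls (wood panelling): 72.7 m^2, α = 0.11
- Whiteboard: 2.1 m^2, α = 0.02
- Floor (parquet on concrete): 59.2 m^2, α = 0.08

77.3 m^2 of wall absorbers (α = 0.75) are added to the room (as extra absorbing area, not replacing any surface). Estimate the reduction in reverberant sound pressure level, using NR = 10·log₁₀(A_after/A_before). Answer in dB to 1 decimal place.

2.5 dB

Summing Sᵢαᵢ: 7.326 + 44.400 + 8.448 + 7.997 + 0.042 + 4.736 → A_before = 72.949 sabins.
Added absorption = 77.3 × 0.75 = 57.975 sabins.
A_after = 72.949 + 57.975 = 130.924 sabins.
NR = 10·log₁₀(130.924/72.949) = 2.5 dB.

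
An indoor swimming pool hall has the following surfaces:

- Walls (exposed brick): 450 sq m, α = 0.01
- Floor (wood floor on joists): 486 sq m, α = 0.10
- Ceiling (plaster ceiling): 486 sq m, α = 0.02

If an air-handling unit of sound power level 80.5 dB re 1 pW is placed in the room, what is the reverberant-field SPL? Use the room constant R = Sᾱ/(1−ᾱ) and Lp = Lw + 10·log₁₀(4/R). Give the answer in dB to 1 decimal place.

A = 62.820 sabins; S = 1422.0 sq m.
ᾱ = 0.0442, so room constant R = A/(1−ᾱ) = 65.725 sq m.
Lp = 80.5 + 10·log₁₀(4/65.725) = 80.5 + (-12.16) = 68.3 dB.

68.3 dB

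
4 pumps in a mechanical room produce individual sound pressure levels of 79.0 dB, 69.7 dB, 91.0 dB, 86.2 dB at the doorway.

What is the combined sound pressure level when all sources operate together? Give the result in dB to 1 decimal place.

Σ 10^(Lᵢ/10) = 1.765e+09.
Combined level = 10 log₁₀(1.765e+09) = 92.5 dB.

92.5 dB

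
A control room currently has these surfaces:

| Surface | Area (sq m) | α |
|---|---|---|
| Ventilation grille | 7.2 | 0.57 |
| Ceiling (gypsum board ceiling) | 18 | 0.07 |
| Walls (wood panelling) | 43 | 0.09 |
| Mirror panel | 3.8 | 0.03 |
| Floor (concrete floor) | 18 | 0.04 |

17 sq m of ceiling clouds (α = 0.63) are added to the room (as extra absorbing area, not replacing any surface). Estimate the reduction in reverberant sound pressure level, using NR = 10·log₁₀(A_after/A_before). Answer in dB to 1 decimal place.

3.1 dB

A_before = Σ Sᵢαᵢ = 7.2×0.57 + 18×0.07 + 43×0.09 + 3.8×0.03 + 18×0.04 = 10.068 sabins.
Treatment contributes 17·0.63 = 10.710 sabins.
New total A_after = 20.778 sabins.
NR = 10·log₁₀(20.778/10.068) = 3.1 dB.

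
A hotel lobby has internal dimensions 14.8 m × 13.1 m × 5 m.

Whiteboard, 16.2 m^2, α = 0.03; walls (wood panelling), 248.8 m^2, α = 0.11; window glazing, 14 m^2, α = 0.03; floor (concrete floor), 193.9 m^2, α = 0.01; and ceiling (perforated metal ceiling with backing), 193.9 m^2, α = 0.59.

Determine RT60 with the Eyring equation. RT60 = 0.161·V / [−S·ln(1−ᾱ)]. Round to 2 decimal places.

0.96 seconds

S = Σ Sᵢ = 666.8 m^2.
Absorption A = 16.2·0.03 + 248.8·0.11 + 14·0.03 + 193.9·0.01 + 193.9·0.59 = 144.614 sabins.
ᾱ = 144.614 / 666.8 = 0.2169.
−S·ln(1−ᾱ) = −666.8 × ln(1 − 0.2169) = 163.029.
V = 14.8 × 13.1 × 5 = 969.4 m³.
RT60 = 0.161 × 969.4 / 163.029 = 0.96 s.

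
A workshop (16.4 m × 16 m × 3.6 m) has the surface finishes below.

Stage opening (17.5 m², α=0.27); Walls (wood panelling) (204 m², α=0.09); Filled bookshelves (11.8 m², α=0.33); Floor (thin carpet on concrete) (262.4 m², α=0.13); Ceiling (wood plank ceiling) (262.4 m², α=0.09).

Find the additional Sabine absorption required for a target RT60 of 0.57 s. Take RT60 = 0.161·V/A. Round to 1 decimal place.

Summing Sᵢαᵢ: 4.725 + 18.360 + 3.894 + 34.112 + 23.616 → A₁ = 84.707 sabins.
For T = 0.57 s, need A₂ = 0.161·V/T = 0.161·944.64/0.57 = 266.819 sabins.
Additional absorption ΔA = 266.819 − 84.707 = 182.1 sabins.

182.1 sabins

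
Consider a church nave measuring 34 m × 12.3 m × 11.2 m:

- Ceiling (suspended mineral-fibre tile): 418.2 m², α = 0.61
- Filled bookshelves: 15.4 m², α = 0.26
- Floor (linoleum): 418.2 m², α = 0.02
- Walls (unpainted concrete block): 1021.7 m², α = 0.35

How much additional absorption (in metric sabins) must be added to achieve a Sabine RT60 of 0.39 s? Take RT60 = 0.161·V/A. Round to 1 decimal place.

1308.5 sabins

A₁ = Σ Sᵢαᵢ = 418.2*0.61 + 15.4*0.26 + 418.2*0.02 + 1021.7*0.35 = 625.065 sabins.
V = 4683.84 m³. Required absorption A₂ = 0.161 × 4683.84 / 0.39 = 1933.585 sabins.
Additional absorption ΔA = 1933.585 − 625.065 = 1308.5 sabins.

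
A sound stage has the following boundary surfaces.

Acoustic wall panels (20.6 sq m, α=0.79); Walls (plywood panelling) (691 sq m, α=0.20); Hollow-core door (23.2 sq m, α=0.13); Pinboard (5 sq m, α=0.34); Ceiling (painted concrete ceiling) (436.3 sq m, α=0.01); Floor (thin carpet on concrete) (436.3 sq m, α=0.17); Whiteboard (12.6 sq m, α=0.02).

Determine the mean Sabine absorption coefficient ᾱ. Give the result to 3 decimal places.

S = Σ Sᵢ = 20.6 + 691 + 23.2 + 5 + 436.3 + 436.3 + 12.6 = 1625.0 sq m.
Weighted sum Σ Sα = 237.976.
ᾱ = 237.976 / 1625.0 = 0.146.

0.146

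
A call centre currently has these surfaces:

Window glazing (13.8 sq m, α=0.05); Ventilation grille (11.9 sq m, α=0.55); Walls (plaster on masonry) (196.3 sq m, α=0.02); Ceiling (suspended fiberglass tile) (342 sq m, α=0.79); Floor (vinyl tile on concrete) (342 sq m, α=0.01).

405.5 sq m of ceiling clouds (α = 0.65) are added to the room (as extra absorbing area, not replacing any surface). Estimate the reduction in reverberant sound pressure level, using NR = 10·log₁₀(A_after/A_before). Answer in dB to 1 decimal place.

Equivalent absorption area: A_before = 13.8×0.05 + 11.9×0.55 + 196.3×0.02 + 342×0.79 + 342×0.01 = 284.761 sq m.
Added absorption = 405.5 × 0.65 = 263.575 sabins.
New total A_after = 548.336 sabins.
NR = 10·log₁₀(548.336/284.761) = 2.8 dB.

2.8 dB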